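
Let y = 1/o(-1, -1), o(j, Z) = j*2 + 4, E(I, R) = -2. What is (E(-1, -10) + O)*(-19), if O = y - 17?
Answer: 703/2 ≈ 351.50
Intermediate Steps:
o(j, Z) = 4 + 2*j (o(j, Z) = 2*j + 4 = 4 + 2*j)
y = 1/2 (y = 1/(4 + 2*(-1)) = 1/(4 - 2) = 1/2 ≈ 0.50000)
O = -33/2 (O = 1/2 - 17 = -33/2 ≈ -16.500)
(E(-1, -10) + O)*(-19) = (-2 - 33/2)*(-19) = -37/2*(-19) = 703/2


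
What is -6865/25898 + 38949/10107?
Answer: 313105549/87250362 ≈ 3.5886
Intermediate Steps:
-6865/25898 + 38949/10107 = -6865*1/25898 + 38949*(1/10107) = -6865/25898 + 12983/3369 = 313105549/87250362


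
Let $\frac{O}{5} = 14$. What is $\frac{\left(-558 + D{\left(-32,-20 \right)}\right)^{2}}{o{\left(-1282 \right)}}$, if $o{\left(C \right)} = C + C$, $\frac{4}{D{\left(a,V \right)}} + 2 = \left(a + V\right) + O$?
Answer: $- \frac{4977361}{41024} \approx -121.33$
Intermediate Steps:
$O = 70$ ($O = 5 \cdot 14 = 70$)
$D{\left(a,V \right)} = \frac{4}{68 + V + a}$ ($D{\left(a,V \right)} = \frac{4}{-2 + \left(\left(a + V\right) + 70\right)} = \frac{4}{-2 + \left(\left(V + a\right) + 70\right)} = \frac{4}{-2 + \left(70 + V + a\right)} = \frac{4}{68 + V + a}$)
$o{\left(C \right)} = 2 C$
$\frac{\left(-558 + D{\left(-32,-20 \right)}\right)^{2}}{o{\left(-1282 \right)}} = \frac{\left(-558 + \frac{4}{68 - 20 - 32}\right)^{2}}{2 \left(-1282\right)} = \frac{\left(-558 + \frac{4}{16}\right)^{2}}{-2564} = \left(-558 + 4 \cdot \frac{1}{16}\right)^{2} \left(- \frac{1}{2564}\right) = \left(-558 + \frac{1}{4}\right)^{2} \left(- \frac{1}{2564}\right) = \left(- \frac{2231}{4}\right)^{2} \left(- \frac{1}{2564}\right) = \frac{4977361}{16} \left(- \frac{1}{2564}\right) = - \frac{4977361}{41024}$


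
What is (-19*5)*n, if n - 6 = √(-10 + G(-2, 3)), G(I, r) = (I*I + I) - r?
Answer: -570 - 95*I*√11 ≈ -570.0 - 315.08*I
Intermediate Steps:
G(I, r) = I + I² - r (G(I, r) = (I² + I) - r = (I + I²) - r = I + I² - r)
n = 6 + I*√11 (n = 6 + √(-10 + (-2 + (-2)² - 1*3)) = 6 + √(-10 + (-2 + 4 - 3)) = 6 + √(-10 - 1) = 6 + √(-11) = 6 + I*√11 ≈ 6.0 + 3.3166*I)
(-19*5)*n = (-19*5)*(6 + I*√11) = -95*(6 + I*√11) = -570 - 95*I*√11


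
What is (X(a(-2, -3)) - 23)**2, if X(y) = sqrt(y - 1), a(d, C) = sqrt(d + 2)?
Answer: (23 - I)**2 ≈ 528.0 - 46.0*I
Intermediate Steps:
a(d, C) = sqrt(2 + d)
X(y) = sqrt(-1 + y)
(X(a(-2, -3)) - 23)**2 = (sqrt(-1 + sqrt(2 - 2)) - 23)**2 = (sqrt(-1 + sqrt(0)) - 23)**2 = (sqrt(-1 + 0) - 23)**2 = (sqrt(-1) - 23)**2 = (I - 23)**2 = (-23 + I)**2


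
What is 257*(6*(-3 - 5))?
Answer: -12336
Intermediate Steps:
257*(6*(-3 - 5)) = 257*(6*(-8)) = 257*(-48) = -12336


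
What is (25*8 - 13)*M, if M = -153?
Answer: -28611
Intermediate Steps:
(25*8 - 13)*M = (25*8 - 13)*(-153) = (200 - 13)*(-153) = 187*(-153) = -28611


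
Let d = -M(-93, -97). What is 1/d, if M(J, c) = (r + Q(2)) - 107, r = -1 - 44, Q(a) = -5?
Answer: 1/157 ≈ 0.0063694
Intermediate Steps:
r = -45
M(J, c) = -157 (M(J, c) = (-45 - 5) - 107 = -50 - 107 = -157)
d = 157 (d = -1*(-157) = 157)
1/d = 1/157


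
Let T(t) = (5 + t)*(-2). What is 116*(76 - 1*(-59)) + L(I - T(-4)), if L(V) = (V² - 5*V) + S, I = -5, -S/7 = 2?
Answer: 15670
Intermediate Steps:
S = -14 (S = -7*2 = -14)
T(t) = -10 - 2*t
L(V) = -14 + V² - 5*V (L(V) = (V² - 5*V) - 14 = -14 + V² - 5*V)
116*(76 - 1*(-59)) + L(I - T(-4)) = 116*(76 - 1*(-59)) + (-14 + (-5 - (-10 - 2*(-4)))² - 5*(-5 - (-10 - 2*(-4)))) = 116*(76 + 59) + (-14 + (-5 - (-10 + 8))² - 5*(-5 - (-10 + 8))) = 116*135 + (-14 + (-5 - 1*(-2))² - 5*(-5 - 1*(-2))) = 15660 + (-14 + (-5 + 2)² - 5*(-5 + 2)) = 15660 + (-14 + (-3)² - 5*(-3)) = 15660 + (-14 + 9 + 15) = 15660 + 10 = 15670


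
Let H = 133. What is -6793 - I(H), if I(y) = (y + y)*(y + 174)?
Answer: -88455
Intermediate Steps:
I(y) = 2*y*(174 + y) (I(y) = (2*y)*(174 + y) = 2*y*(174 + y))
-6793 - I(H) = -6793 - 2*133*(174 + 133) = -6793 - 2*133*307 = -6793 - 1*81662 = -6793 - 81662 = -88455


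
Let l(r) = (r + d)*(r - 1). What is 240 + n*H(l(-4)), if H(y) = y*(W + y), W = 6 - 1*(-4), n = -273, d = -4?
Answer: -545760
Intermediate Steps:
l(r) = (-1 + r)*(-4 + r) (l(r) = (r - 4)*(r - 1) = (-4 + r)*(-1 + r) = (-1 + r)*(-4 + r))
W = 10 (W = 6 + 4 = 10)
H(y) = y*(10 + y)
240 + n*H(l(-4)) = 240 - 273*(4 + (-4)² - 5*(-4))*(10 + (4 + (-4)² - 5*(-4))) = 240 - 273*(4 + 16 + 20)*(10 + (4 + 16 + 20)) = 240 - 10920*(10 + 40) = 240 - 10920*50 = 240 - 273*2000 = 240 - 546000 = -545760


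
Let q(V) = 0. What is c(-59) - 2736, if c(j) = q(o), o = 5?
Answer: -2736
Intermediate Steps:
c(j) = 0
c(-59) - 2736 = 0 - 2736 = -2736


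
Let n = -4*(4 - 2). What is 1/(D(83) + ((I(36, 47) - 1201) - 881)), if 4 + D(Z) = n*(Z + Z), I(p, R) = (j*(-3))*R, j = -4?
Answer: -1/2850 ≈ -0.00035088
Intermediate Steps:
I(p, R) = 12*R (I(p, R) = (-4*(-3))*R = 12*R)
n = -8 (n = -4*2 = -8)
D(Z) = -4 - 16*Z (D(Z) = -4 - 8*(Z + Z) = -4 - 16*Z)
1/(D(83) + ((I(36, 47) - 1201) - 881)) = 1/((-4 - 16*83) + ((12*47 - 1201) - 881)) = 1/((-4 - 1328) + ((564 - 1201) - 881)) = 1/(-1332 + (-637 - 881)) = 1/(-1332 - 1518) = 1/(-2850) = -1/2850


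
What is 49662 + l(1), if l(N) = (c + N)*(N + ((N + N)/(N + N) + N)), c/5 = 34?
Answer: 50175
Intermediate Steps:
c = 170 (c = 5*34 = 170)
l(N) = (1 + 2*N)*(170 + N) (l(N) = (170 + N)*(N + ((N + N)/(N + N) + N)) = (170 + N)*(N + ((2*N)/((2*N)) + N)) = (170 + N)*(N + ((2*N)*(1/(2*N)) + N)) = (170 + N)*(N + (1 + N)) = (170 + N)*(1 + 2*N) = (1 + 2*N)*(170 + N))
49662 + l(1) = 49662 + (170 + 2*1² + 341*1) = 49662 + (170 + 2*1 + 341) = 49662 + (170 + 2 + 341) = 49662 + 513 = 50175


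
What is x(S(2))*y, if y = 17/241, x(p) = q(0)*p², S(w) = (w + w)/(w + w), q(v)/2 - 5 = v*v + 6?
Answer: 374/241 ≈ 1.5519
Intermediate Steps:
q(v) = 22 + 2*v² (q(v) = 10 + 2*(v*v + 6) = 10 + 2*(v² + 6) = 10 + 2*(6 + v²) = 10 + (12 + 2*v²) = 22 + 2*v²)
S(w) = 1 (S(w) = (2*w)/((2*w)) = (2*w)*(1/(2*w)) = 1)
x(p) = 22*p² (x(p) = (22 + 2*0²)*p² = (22 + 2*0)*p² = (22 + 0)*p² = 22*p²)
y = 17/241 (y = 17*(1/241) = 17/241 ≈ 0.070539)
x(S(2))*y = (22*1²)*(17/241) = (22*1)*(17/241) = 22*(17/241) = 374/241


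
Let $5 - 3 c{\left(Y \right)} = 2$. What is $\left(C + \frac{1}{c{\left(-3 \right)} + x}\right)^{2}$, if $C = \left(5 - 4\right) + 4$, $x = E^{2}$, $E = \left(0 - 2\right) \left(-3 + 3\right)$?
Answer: $36$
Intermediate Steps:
$c{\left(Y \right)} = 1$ ($c{\left(Y \right)} = \frac{5}{3} - \frac{2}{3} = 1$)
$E = 0$ ($E = \left(-2\right) 0 = 0$)
$x = 0$ ($x = 0^{2} = 0$)
$C = 5$ ($C = 1 + 4 = 5$)
$\left(C + \frac{1}{c{\left(-3 \right)} + x}\right)^{2} = \left(5 + \frac{1}{1 + 0}\right)^{2} = \left(5 + 1^{-1}\right)^{2} = \left(5 + 1\right)^{2} = 6^{2} = 36$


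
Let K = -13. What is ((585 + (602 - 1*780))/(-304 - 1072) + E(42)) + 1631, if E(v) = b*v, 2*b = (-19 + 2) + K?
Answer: 1376969/1376 ≈ 1000.7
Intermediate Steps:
b = -15 (b = ((-19 + 2) - 13)/2 = (-17 - 13)/2 = (½)*(-30) = -15)
E(v) = -15*v
((585 + (602 - 1*780))/(-304 - 1072) + E(42)) + 1631 = ((585 + (602 - 1*780))/(-304 - 1072) - 15*42) + 1631 = ((585 + (602 - 780))/(-1376) - 630) + 1631 = ((585 - 178)*(-1/1376) - 630) + 1631 = (407*(-1/1376) - 630) + 1631 = (-407/1376 - 630) + 1631 = -867287/1376 + 1631 = 1376969/1376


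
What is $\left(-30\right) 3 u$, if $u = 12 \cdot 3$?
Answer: $-3240$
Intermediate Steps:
$u = 36$
$\left(-30\right) 3 u = \left(-30\right) 3 \cdot 36 = \left(-90\right) 36 = -3240$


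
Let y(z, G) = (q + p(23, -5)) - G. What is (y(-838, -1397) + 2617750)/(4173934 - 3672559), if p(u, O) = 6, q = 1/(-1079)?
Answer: 2826066086/540983625 ≈ 5.2239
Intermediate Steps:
q = -1/1079 ≈ -0.00092678
y(z, G) = 6473/1079 - G (y(z, G) = (-1/1079 + 6) - G = 6473/1079 - G)
(y(-838, -1397) + 2617750)/(4173934 - 3672559) = ((6473/1079 - 1*(-1397)) + 2617750)/(4173934 - 3672559) = ((6473/1079 + 1397) + 2617750)/501375 = (1513836/1079 + 2617750)*(1/501375) = (2826066086/1079)*(1/501375) = 2826066086/540983625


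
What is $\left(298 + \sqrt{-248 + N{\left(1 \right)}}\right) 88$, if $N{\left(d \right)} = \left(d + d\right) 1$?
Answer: $26224 + 88 i \sqrt{246} \approx 26224.0 + 1380.2 i$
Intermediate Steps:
$N{\left(d \right)} = 2 d$ ($N{\left(d \right)} = 2 d 1 = 2 d$)
$\left(298 + \sqrt{-248 + N{\left(1 \right)}}\right) 88 = \left(298 + \sqrt{-248 + 2 \cdot 1}\right) 88 = \left(298 + \sqrt{-248 + 2}\right) 88 = \left(298 + \sqrt{-246}\right) 88 = \left(298 + i \sqrt{246}\right) 88 = 26224 + 88 i \sqrt{246}$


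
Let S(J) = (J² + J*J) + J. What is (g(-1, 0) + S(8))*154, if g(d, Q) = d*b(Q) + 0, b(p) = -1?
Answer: 21098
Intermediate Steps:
S(J) = J + 2*J² (S(J) = (J² + J²) + J = 2*J² + J = J + 2*J²)
g(d, Q) = -d (g(d, Q) = d*(-1) + 0 = -d + 0 = -d)
(g(-1, 0) + S(8))*154 = (-1*(-1) + 8*(1 + 2*8))*154 = (1 + 8*(1 + 16))*154 = (1 + 8*17)*154 = (1 + 136)*154 = 137*154 = 21098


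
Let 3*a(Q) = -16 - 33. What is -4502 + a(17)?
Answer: -13555/3 ≈ -4518.3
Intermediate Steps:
a(Q) = -49/3 (a(Q) = (-16 - 33)/3 = (⅓)*(-49) = -49/3)
-4502 + a(17) = -4502 - 49/3 = -13555/3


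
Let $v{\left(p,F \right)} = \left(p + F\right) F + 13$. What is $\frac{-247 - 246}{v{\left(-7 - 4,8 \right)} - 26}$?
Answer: $\frac{493}{37} \approx 13.324$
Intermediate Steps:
$v{\left(p,F \right)} = 13 + F \left(F + p\right)$ ($v{\left(p,F \right)} = \left(F + p\right) F + 13 = F \left(F + p\right) + 13 = 13 + F \left(F + p\right)$)
$\frac{-247 - 246}{v{\left(-7 - 4,8 \right)} - 26} = \frac{-247 - 246}{\left(13 + 8^{2} + 8 \left(-7 - 4\right)\right) - 26} = - \frac{493}{\left(13 + 64 + 8 \left(-7 - 4\right)\right) - 26} = - \frac{493}{\left(13 + 64 + 8 \left(-11\right)\right) - 26} = - \frac{493}{\left(13 + 64 - 88\right) - 26} = - \frac{493}{-11 - 26} = - \frac{493}{-37} = \left(-493\right) \left(- \frac{1}{37}\right) = \frac{493}{37}$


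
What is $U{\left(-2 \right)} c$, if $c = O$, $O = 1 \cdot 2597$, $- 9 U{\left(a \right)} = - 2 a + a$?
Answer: $- \frac{5194}{9} \approx -577.11$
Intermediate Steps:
$U{\left(a \right)} = \frac{a}{9}$ ($U{\left(a \right)} = - \frac{- 2 a + a}{9} = - \frac{\left(-1\right) a}{9} = \frac{a}{9}$)
$O = 2597$
$c = 2597$
$U{\left(-2 \right)} c = \frac{1}{9} \left(-2\right) 2597 = \left(- \frac{2}{9}\right) 2597 = - \frac{5194}{9}$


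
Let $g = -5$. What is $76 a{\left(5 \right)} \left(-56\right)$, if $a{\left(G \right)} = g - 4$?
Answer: $38304$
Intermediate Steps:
$a{\left(G \right)} = -9$ ($a{\left(G \right)} = -5 - 4 = -9$)
$76 a{\left(5 \right)} \left(-56\right) = 76 \left(-9\right) \left(-56\right) = \left(-684\right) \left(-56\right) = 38304$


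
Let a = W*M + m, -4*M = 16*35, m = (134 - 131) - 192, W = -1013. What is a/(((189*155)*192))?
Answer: 20233/803520 ≈ 0.025180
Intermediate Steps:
m = -189 (m = 3 - 192 = -189)
M = -140 (M = -4*35 = -¼*560 = -140)
a = 141631 (a = -1013*(-140) - 189 = 141820 - 189 = 141631)
a/(((189*155)*192)) = 141631/(((189*155)*192)) = 141631/((29295*192)) = 141631/5624640 = 141631*(1/5624640) = 20233/803520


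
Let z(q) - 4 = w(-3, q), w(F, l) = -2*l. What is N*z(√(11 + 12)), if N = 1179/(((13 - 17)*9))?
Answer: -131 + 131*√23/2 ≈ 183.13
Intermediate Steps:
z(q) = 4 - 2*q
N = -131/4 (N = 1179/((-4*9)) = 1179/(-36) = 1179*(-1/36) = -131/4 ≈ -32.750)
N*z(√(11 + 12)) = -131*(4 - 2*√(11 + 12))/4 = -131*(4 - 2*√23)/4 = -131 + 131*√23/2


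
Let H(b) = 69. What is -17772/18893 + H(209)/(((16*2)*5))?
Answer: -1539903/3022880 ≈ -0.50942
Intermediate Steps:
-17772/18893 + H(209)/(((16*2)*5)) = -17772/18893 + 69/(((16*2)*5)) = -17772*1/18893 + 69/((32*5)) = -17772/18893 + 69/160 = -1539903/3022880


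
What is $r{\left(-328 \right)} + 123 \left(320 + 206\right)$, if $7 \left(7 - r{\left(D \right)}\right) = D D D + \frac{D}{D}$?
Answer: $\frac{35740486}{7} \approx 5.1058 \cdot 10^{6}$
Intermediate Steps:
$r{\left(D \right)} = \frac{48}{7} - \frac{D^{3}}{7}$ ($r{\left(D \right)} = 7 - \frac{D D D + \frac{D}{D}}{7} = 7 - \frac{D D^{2} + 1}{7} = 7 - \frac{D^{3} + 1}{7} = 7 - \frac{1 + D^{3}}{7} = 7 - \left(\frac{1}{7} + \frac{D^{3}}{7}\right) = \frac{48}{7} - \frac{D^{3}}{7}$)
$r{\left(-328 \right)} + 123 \left(320 + 206\right) = \left(\frac{48}{7} - \frac{\left(-328\right)^{3}}{7}\right) + 123 \left(320 + 206\right) = \left(\frac{48}{7} - - \frac{35287552}{7}\right) + 123 \cdot 526 = \left(\frac{48}{7} + \frac{35287552}{7}\right) + 64698 = \frac{35287600}{7} + 64698 = \frac{35740486}{7}$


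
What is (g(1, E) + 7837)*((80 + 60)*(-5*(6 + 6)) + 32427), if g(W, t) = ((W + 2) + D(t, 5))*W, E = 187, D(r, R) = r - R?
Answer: 192744594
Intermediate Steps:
g(W, t) = W*(-3 + W + t) (g(W, t) = ((W + 2) + (t - 1*5))*W = ((2 + W) + (t - 5))*W = ((2 + W) + (-5 + t))*W = (-3 + W + t)*W = W*(-3 + W + t))
(g(1, E) + 7837)*((80 + 60)*(-5*(6 + 6)) + 32427) = (1*(-3 + 1 + 187) + 7837)*((80 + 60)*(-5*(6 + 6)) + 32427) = (1*185 + 7837)*(140*(-5*12) + 32427) = (185 + 7837)*(140*(-60) + 32427) = 8022*(-8400 + 32427) = 8022*24027 = 192744594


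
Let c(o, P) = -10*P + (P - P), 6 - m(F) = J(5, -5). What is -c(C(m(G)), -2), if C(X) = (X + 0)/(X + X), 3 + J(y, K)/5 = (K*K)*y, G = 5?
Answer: -20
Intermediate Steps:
J(y, K) = -15 + 5*y*K² (J(y, K) = -15 + 5*((K*K)*y) = -15 + 5*(K²*y) = -15 + 5*(y*K²) = -15 + 5*y*K²)
m(F) = -604 (m(F) = 6 - (-15 + 5*5*(-5)²) = 6 - (-15 + 5*5*25) = 6 - (-15 + 625) = 6 - 1*610 = 6 - 610 = -604)
C(X) = ½ (C(X) = X/((2*X)) = X*(1/(2*X)) = ½)
c(o, P) = -10*P (c(o, P) = -10*P + 0 = -10*P)
-c(C(m(G)), -2) = -(-10)*(-2) = -1*20 = -20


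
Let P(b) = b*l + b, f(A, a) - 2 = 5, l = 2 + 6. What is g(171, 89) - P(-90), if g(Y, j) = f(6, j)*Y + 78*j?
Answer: 8949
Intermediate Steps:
l = 8
f(A, a) = 7 (f(A, a) = 2 + 5 = 7)
P(b) = 9*b (P(b) = b*8 + b = 8*b + b = 9*b)
g(Y, j) = 7*Y + 78*j
g(171, 89) - P(-90) = (7*171 + 78*89) - 9*(-90) = (1197 + 6942) - 1*(-810) = 8139 + 810 = 8949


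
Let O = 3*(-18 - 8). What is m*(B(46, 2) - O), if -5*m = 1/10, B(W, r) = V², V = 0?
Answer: -39/25 ≈ -1.5600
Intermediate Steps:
B(W, r) = 0 (B(W, r) = 0² = 0)
O = -78 (O = 3*(-26) = -78)
m = -1/50 (m = -⅕/10 = -⅕*⅒ = -1/50 ≈ -0.020000)
m*(B(46, 2) - O) = -(0 - 1*(-78))/50 = -(0 + 78)/50 = -1/50*78 = -39/25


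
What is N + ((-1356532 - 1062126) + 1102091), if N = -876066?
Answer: -2192633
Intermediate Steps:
N + ((-1356532 - 1062126) + 1102091) = -876066 + ((-1356532 - 1062126) + 1102091) = -876066 + (-2418658 + 1102091) = -876066 - 1316567 = -2192633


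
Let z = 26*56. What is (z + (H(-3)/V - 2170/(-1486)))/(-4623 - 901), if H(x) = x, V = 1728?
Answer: -623745625/2364095232 ≈ -0.26384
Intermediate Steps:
z = 1456
(z + (H(-3)/V - 2170/(-1486)))/(-4623 - 901) = (1456 + (-3/1728 - 2170/(-1486)))/(-4623 - 901) = (1456 + (-3*1/1728 - 2170*(-1/1486)))/(-5524) = (1456 + (-1/576 + 1085/743))*(-1/5524) = (1456 + 624217/427968)*(-1/5524) = (623745625/427968)*(-1/5524) = -623745625/2364095232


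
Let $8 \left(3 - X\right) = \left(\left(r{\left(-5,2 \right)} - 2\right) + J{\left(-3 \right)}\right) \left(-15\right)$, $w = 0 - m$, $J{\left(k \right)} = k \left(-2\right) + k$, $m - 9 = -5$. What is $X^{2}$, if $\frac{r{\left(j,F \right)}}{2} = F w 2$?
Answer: $\frac{194481}{64} \approx 3038.8$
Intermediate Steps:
$m = 4$ ($m = 9 - 5 = 4$)
$J{\left(k \right)} = - k$ ($J{\left(k \right)} = - 2 k + k = - k$)
$w = -4$ ($w = 0 - 4 = -4$)
$r{\left(j,F \right)} = - 16 F$ ($r{\left(j,F \right)} = 2 F \left(-4\right) 2 = 2 - 4 F 2 = 2 \left(- 8 F\right) = - 16 F$)
$X = - \frac{441}{8}$ ($X = 3 - \frac{\left(\left(\left(-16\right) 2 - 2\right) - -3\right) \left(-15\right)}{8} = 3 - \frac{\left(\left(-32 - 2\right) + 3\right) \left(-15\right)}{8} = 3 - \frac{\left(-34 + 3\right) \left(-15\right)}{8} = 3 - \frac{\left(-31\right) \left(-15\right)}{8} = 3 - \frac{465}{8} = - \frac{441}{8} \approx -55.125$)
$X^{2} = \left(- \frac{441}{8}\right)^{2} = \frac{194481}{64}$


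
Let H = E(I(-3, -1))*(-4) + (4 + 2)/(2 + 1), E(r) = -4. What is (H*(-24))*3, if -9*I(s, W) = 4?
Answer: -1296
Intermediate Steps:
I(s, W) = -4/9 (I(s, W) = -⅑*4 = -4/9)
H = 18 (H = -4*(-4) + (4 + 2)/(2 + 1) = 16 + 6/3 = 16 + 6*(⅓) = 16 + 2 = 18)
(H*(-24))*3 = (18*(-24))*3 = -432*3 = -1296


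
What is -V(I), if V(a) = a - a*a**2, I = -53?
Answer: -148824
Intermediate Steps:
V(a) = a - a**3
-V(I) = -(-53 - 1*(-53)**3) = -(-53 - 1*(-148877)) = -(-53 + 148877) = -1*148824 = -148824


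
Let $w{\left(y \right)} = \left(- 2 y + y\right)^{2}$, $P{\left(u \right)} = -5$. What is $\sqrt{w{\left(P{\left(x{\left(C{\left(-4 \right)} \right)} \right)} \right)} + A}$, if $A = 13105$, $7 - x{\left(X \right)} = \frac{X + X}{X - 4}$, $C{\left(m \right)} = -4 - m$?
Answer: $\sqrt{13130} \approx 114.59$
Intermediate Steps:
$x{\left(X \right)} = 7 - \frac{2 X}{-4 + X}$ ($x{\left(X \right)} = 7 - \frac{X + X}{X - 4} = 7 - \frac{2 X}{-4 + X}$)
$w{\left(y \right)} = y^{2}$ ($w{\left(y \right)} = \left(- y\right)^{2} = y^{2}$)
$\sqrt{w{\left(P{\left(x{\left(C{\left(-4 \right)} \right)} \right)} \right)} + A} = \sqrt{\left(-5\right)^{2} + 13105} = \sqrt{25 + 13105} = \sqrt{13130}$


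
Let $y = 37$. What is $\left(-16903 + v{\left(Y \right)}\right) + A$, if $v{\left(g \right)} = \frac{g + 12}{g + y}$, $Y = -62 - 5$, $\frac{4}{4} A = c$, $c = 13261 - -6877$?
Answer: $\frac{19421}{6} \approx 3236.8$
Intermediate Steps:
$c = 20138$ ($c = 13261 + 6877 = 20138$)
$A = 20138$
$Y = -67$
$v{\left(g \right)} = \frac{12 + g}{37 + g}$ ($v{\left(g \right)} = \frac{g + 12}{g + 37} = \frac{12 + g}{37 + g}$)
$\left(-16903 + v{\left(Y \right)}\right) + A = \left(-16903 + \frac{12 - 67}{37 - 67}\right) + 20138 = \left(-16903 + \frac{1}{-30} \left(-55\right)\right) + 20138 = \left(-16903 - - \frac{11}{6}\right) + 20138 = \left(-16903 + \frac{11}{6}\right) + 20138 = - \frac{101407}{6} + 20138 = \frac{19421}{6}$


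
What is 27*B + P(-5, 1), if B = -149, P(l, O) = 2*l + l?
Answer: -4038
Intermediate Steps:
P(l, O) = 3*l
27*B + P(-5, 1) = 27*(-149) + 3*(-5) = -4023 - 15 = -4038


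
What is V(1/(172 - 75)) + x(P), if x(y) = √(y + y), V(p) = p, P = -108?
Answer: 1/97 + 6*I*√6 ≈ 0.010309 + 14.697*I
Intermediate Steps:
x(y) = √2*√y (x(y) = √(2*y) = √2*√y)
V(1/(172 - 75)) + x(P) = 1/(172 - 75) + √2*√(-108) = 1/97 + √2*(6*I*√3) = 1/97 + 6*I*√6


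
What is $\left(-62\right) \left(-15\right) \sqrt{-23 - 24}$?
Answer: $930 i \sqrt{47} \approx 6375.8 i$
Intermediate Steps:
$\left(-62\right) \left(-15\right) \sqrt{-23 - 24} = 930 \sqrt{-47} = 930 i \sqrt{47}$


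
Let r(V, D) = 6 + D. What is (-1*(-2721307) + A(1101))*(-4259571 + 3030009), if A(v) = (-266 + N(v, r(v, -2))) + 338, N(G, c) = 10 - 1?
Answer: -3346115272056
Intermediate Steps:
N(G, c) = 9
A(v) = 81 (A(v) = (-266 + 9) + 338 = -257 + 338 = 81)
(-1*(-2721307) + A(1101))*(-4259571 + 3030009) = (-1*(-2721307) + 81)*(-4259571 + 3030009) = (2721307 + 81)*(-1229562) = 2721388*(-1229562) = -3346115272056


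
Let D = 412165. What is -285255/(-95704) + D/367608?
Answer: 132635900/32335989 ≈ 4.1018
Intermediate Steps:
-285255/(-95704) + D/367608 = -285255/(-95704) + 412165/367608 = -285255*(-1/95704) + 412165*(1/367608) = 285255/95704 + 24245/21624 = 132635900/32335989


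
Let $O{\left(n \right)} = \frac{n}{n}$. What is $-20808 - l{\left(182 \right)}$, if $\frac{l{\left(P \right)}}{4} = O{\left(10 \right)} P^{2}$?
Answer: $-153304$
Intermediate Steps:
$O{\left(n \right)} = 1$
$l{\left(P \right)} = 4 P^{2}$ ($l{\left(P \right)} = 4 \cdot 1 P^{2} = 4 P^{2}$)
$-20808 - l{\left(182 \right)} = -20808 - 4 \cdot 182^{2} = -20808 - 4 \cdot 33124 = -20808 - 132496 = -153304$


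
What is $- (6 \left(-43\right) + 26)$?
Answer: $232$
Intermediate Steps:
$- (6 \left(-43\right) + 26) = - (-258 + 26) = \left(-1\right) \left(-232\right) = 232$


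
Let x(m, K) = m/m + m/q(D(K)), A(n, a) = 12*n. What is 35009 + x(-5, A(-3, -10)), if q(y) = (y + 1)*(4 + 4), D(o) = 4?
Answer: 280079/8 ≈ 35010.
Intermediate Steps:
q(y) = 8 + 8*y (q(y) = (1 + y)*8 = 8 + 8*y)
x(m, K) = 1 + m/40 (x(m, K) = m/m + m/(8 + 8*4) = 1 + m/(8 + 32) = 1 + m/40)
35009 + x(-5, A(-3, -10)) = 35009 + (1 + (1/40)*(-5)) = 35009 + (1 - ⅛) = 35009 + 7/8 = 280079/8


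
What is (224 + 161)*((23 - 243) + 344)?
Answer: 47740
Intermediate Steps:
(224 + 161)*((23 - 243) + 344) = 385*(-220 + 344) = 385*124 = 47740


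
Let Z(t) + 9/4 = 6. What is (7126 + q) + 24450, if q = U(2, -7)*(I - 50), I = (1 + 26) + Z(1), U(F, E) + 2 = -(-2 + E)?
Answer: 125765/4 ≈ 31441.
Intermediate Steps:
Z(t) = 15/4 (Z(t) = -9/4 + 6 = 15/4)
U(F, E) = -E (U(F, E) = -2 - (-2 + E) = -2 + (2 - E) = -E)
I = 123/4 (I = (1 + 26) + 15/4 = 27 + 15/4 = 123/4 ≈ 30.750)
q = -539/4 (q = (-1*(-7))*(123/4 - 50) = 7*(-77/4) = -539/4 ≈ -134.75)
(7126 + q) + 24450 = (7126 - 539/4) + 24450 = 27965/4 + 24450 = 125765/4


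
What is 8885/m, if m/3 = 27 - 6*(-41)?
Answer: 8885/819 ≈ 10.849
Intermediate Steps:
m = 819 (m = 3*(27 - 6*(-41)) = 3*(27 + 246) = 3*273 = 819)
8885/m = 8885/819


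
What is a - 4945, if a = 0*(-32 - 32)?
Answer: -4945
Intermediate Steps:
a = 0 (a = 0*(-64) = 0)
a - 4945 = 0 - 4945 = -4945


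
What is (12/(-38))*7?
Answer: -42/19 ≈ -2.2105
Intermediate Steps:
(12/(-38))*7 = -1/38*12*7 = -6/19*7 = -42/19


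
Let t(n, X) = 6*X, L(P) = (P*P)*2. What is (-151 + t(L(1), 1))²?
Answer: 21025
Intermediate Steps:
L(P) = 2*P² (L(P) = P²*2 = 2*P²)
(-151 + t(L(1), 1))² = (-151 + 6*1)² = (-151 + 6)² = (-145)² = 21025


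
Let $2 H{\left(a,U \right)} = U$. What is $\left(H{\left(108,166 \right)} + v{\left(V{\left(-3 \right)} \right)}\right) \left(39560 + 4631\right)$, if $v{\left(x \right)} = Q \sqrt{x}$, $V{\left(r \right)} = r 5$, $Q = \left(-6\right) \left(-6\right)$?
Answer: $3667853 + 1590876 i \sqrt{15} \approx 3.6679 \cdot 10^{6} + 6.1614 \cdot 10^{6} i$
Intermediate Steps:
$H{\left(a,U \right)} = \frac{U}{2}$
$Q = 36$
$V{\left(r \right)} = 5 r$
$v{\left(x \right)} = 36 \sqrt{x}$
$\left(H{\left(108,166 \right)} + v{\left(V{\left(-3 \right)} \right)}\right) \left(39560 + 4631\right) = \left(\frac{1}{2} \cdot 166 + 36 \sqrt{5 \left(-3\right)}\right) \left(39560 + 4631\right) = \left(83 + 36 \sqrt{-15}\right) 44191 = \left(83 + 36 i \sqrt{15}\right) 44191 = 3667853 + 1590876 i \sqrt{15}$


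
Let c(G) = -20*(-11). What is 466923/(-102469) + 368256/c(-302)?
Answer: 9408025251/5635795 ≈ 1669.3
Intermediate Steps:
c(G) = 220
466923/(-102469) + 368256/c(-302) = 466923/(-102469) + 368256/220 = 466923*(-1/102469) + 368256*(1/220) = -466923/102469 + 92064/55 = 9408025251/5635795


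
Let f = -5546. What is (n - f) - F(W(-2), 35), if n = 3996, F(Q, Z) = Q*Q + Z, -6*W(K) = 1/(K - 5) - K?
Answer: 16770179/1764 ≈ 9506.9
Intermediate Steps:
W(K) = -1/(6*(-5 + K)) + K/6 (W(K) = -(1/(K - 5) - K)/6 = -(1/(-5 + K) - K)/6 = -1/(6*(-5 + K)) + K/6)
F(Q, Z) = Z + Q² (F(Q, Z) = Q² + Z = Z + Q²)
(n - f) - F(W(-2), 35) = (3996 - 1*(-5546)) - (35 + ((-1 + (-2)² - 5*(-2))/(6*(-5 - 2)))²) = (3996 + 5546) - (35 + ((⅙)*(-1 + 4 + 10)/(-7))²) = 9542 - (35 + ((⅙)*(-⅐)*13)²) = 9542 - (35 + (-13/42)²) = 9542 - (35 + 169/1764) = 9542 - 1*61909/1764 = 9542 - 61909/1764 = 16770179/1764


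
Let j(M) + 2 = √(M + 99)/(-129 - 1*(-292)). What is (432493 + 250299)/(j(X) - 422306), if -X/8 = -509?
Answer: -7661131932455584/4738422981125445 - 111295096*√4171/4738422981125445 ≈ -1.6168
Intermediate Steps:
X = 4072 (X = -8*(-509) = 4072)
j(M) = -2 + √(99 + M)/163 (j(M) = -2 + √(M + 99)/(-129 - 1*(-292)) = -2 + √(99 + M)/(-129 + 292) = -2 + √(99 + M)/163)
(432493 + 250299)/(j(X) - 422306) = (432493 + 250299)/((-2 + √(99 + 4072)/163) - 422306) = 682792/((-2 + √4171/163) - 422306) = 682792/(-422308 + √4171/163)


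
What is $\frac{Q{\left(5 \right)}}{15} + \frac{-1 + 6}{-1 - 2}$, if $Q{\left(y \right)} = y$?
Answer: $- \frac{4}{3} \approx -1.3333$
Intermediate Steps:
$\frac{Q{\left(5 \right)}}{15} + \frac{-1 + 6}{-1 - 2} = \frac{5}{15} + \frac{-1 + 6}{-1 - 2} = 5 \cdot \frac{1}{15} + \frac{5}{-3} = \frac{1}{3} + 5 \left(- \frac{1}{3}\right) = \frac{1}{3} - \frac{5}{3} = - \frac{4}{3}$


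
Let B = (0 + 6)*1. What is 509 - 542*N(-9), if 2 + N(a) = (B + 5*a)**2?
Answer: -822789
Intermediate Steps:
B = 6 (B = 6*1 = 6)
N(a) = -2 + (6 + 5*a)**2
509 - 542*N(-9) = 509 - 542*(-2 + (6 + 5*(-9))**2) = 509 - 542*(-2 + (6 - 45)**2) = 509 - 542*(-2 + (-39)**2) = 509 - 542*(-2 + 1521) = 509 - 542*1519 = 509 - 823298 = -822789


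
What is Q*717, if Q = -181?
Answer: -129777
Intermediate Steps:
Q*717 = -181*717 = -129777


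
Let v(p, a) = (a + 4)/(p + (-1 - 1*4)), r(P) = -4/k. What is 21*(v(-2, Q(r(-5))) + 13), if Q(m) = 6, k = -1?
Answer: 243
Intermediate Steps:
r(P) = 4 (r(P) = -4/(-1) = -4*(-1) = 4)
v(p, a) = (4 + a)/(-5 + p) (v(p, a) = (4 + a)/(p + (-1 - 4)) = (4 + a)/(p - 5) = (4 + a)/(-5 + p))
21*(v(-2, Q(r(-5))) + 13) = 21*((4 + 6)/(-5 - 2) + 13) = 21*(10/(-7) + 13) = 21*(-⅐*10 + 13) = 21*(-10/7 + 13) = 21*(81/7) = 243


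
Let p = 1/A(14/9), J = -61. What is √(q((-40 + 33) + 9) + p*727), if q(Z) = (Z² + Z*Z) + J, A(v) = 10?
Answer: √1970/10 ≈ 4.4385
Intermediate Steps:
p = ⅒ (p = 1/10 = ⅒ ≈ 0.10000)
q(Z) = -61 + 2*Z² (q(Z) = (Z² + Z*Z) - 61 = (Z² + Z²) - 61 = 2*Z² - 61 = -61 + 2*Z²)
√(q((-40 + 33) + 9) + p*727) = √((-61 + 2*((-40 + 33) + 9)²) + (⅒)*727) = √((-61 + 2*(-7 + 9)²) + 727/10) = √((-61 + 2*2²) + 727/10) = √((-61 + 2*4) + 727/10) = √((-61 + 8) + 727/10) = √(-53 + 727/10) = √(197/10) = √1970/10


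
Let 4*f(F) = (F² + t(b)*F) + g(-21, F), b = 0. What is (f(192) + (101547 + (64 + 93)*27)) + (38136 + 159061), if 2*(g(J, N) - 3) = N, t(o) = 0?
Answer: 1248895/4 ≈ 3.1222e+5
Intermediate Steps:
g(J, N) = 3 + N/2
f(F) = ¾ + F²/4 + F/8 (f(F) = ((F² + 0*F) + (3 + F/2))/4 = ((F² + 0) + (3 + F/2))/4 = (F² + (3 + F/2))/4 = (3 + F² + F/2)/4 = ¾ + F²/4 + F/8)
(f(192) + (101547 + (64 + 93)*27)) + (38136 + 159061) = ((¾ + (¼)*192² + (⅛)*192) + (101547 + (64 + 93)*27)) + (38136 + 159061) = ((¾ + (¼)*36864 + 24) + (101547 + 157*27)) + 197197 = ((¾ + 9216 + 24) + (101547 + 4239)) + 197197 = (36963/4 + 105786) + 197197 = 460107/4 + 197197 = 1248895/4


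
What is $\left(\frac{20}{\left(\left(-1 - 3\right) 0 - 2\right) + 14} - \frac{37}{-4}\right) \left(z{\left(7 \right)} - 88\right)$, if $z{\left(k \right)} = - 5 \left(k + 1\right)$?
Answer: $- \frac{4192}{3} \approx -1397.3$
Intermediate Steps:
$z{\left(k \right)} = -5 - 5 k$ ($z{\left(k \right)} = - 5 \left(1 + k\right) = -5 - 5 k$)
$\left(\frac{20}{\left(\left(-1 - 3\right) 0 - 2\right) + 14} - \frac{37}{-4}\right) \left(z{\left(7 \right)} - 88\right) = \left(\frac{20}{\left(\left(-1 - 3\right) 0 - 2\right) + 14} - \frac{37}{-4}\right) \left(\left(-5 - 35\right) - 88\right) = \left(\frac{20}{\left(\left(-4\right) 0 - 2\right) + 14} - - \frac{37}{4}\right) \left(\left(-5 - 35\right) - 88\right) = \left(\frac{20}{\left(0 - 2\right) + 14} + \frac{37}{4}\right) \left(-40 - 88\right) = \left(\frac{20}{-2 + 14} + \frac{37}{4}\right) \left(-128\right) = \left(\frac{20}{12} + \frac{37}{4}\right) \left(-128\right) = \left(20 \cdot \frac{1}{12} + \frac{37}{4}\right) \left(-128\right) = \left(\frac{5}{3} + \frac{37}{4}\right) \left(-128\right) = \frac{131}{12} \left(-128\right) = - \frac{4192}{3}$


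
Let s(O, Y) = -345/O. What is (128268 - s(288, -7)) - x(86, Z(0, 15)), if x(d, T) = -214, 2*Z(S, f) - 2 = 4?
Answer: 12334387/96 ≈ 1.2848e+5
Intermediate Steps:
Z(S, f) = 3 (Z(S, f) = 1 + (1/2)*4 = 1 + 2 = 3)
(128268 - s(288, -7)) - x(86, Z(0, 15)) = (128268 - (-345)/288) - 1*(-214) = (128268 - (-345)/288) + 214 = (128268 - 1*(-115/96)) + 214 = (128268 + 115/96) + 214 = 12313843/96 + 214 = 12334387/96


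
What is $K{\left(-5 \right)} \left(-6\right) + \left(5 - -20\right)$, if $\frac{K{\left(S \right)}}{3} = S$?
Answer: $115$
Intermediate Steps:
$K{\left(S \right)} = 3 S$
$K{\left(-5 \right)} \left(-6\right) + \left(5 - -20\right) = 3 \left(-5\right) \left(-6\right) + \left(5 - -20\right) = \left(-15\right) \left(-6\right) + \left(5 + 20\right) = 90 + 25 = 115$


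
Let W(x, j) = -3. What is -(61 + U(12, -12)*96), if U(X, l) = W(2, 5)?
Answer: 227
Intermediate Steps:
U(X, l) = -3
-(61 + U(12, -12)*96) = -(61 - 3*96) = -(61 - 288) = -1*(-227) = 227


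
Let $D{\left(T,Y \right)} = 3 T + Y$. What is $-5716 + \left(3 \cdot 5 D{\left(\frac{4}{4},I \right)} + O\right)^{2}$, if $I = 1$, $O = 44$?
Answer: $5100$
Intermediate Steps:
$D{\left(T,Y \right)} = Y + 3 T$
$-5716 + \left(3 \cdot 5 D{\left(\frac{4}{4},I \right)} + O\right)^{2} = -5716 + \left(3 \cdot 5 \left(1 + 3 \cdot \frac{4}{4}\right) + 44\right)^{2} = -5716 + \left(15 \left(1 + 3 \cdot 4 \cdot \frac{1}{4}\right) + 44\right)^{2} = -5716 + \left(15 \left(1 + 3 \cdot 1\right) + 44\right)^{2} = -5716 + \left(15 \left(1 + 3\right) + 44\right)^{2} = -5716 + \left(15 \cdot 4 + 44\right)^{2} = -5716 + \left(60 + 44\right)^{2} = -5716 + 104^{2} = -5716 + 10816 = 5100$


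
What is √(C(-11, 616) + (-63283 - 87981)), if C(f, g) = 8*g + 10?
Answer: I*√146326 ≈ 382.53*I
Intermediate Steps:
C(f, g) = 10 + 8*g
√(C(-11, 616) + (-63283 - 87981)) = √((10 + 8*616) + (-63283 - 87981)) = √((10 + 4928) - 151264) = √(4938 - 151264) = √(-146326) = I*√146326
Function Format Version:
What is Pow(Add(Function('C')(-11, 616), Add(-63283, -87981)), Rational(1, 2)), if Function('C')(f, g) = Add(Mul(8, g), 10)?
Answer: Mul(I, Pow(146326, Rational(1, 2))) ≈ Mul(382.53, I)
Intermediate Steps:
Function('C')(f, g) = Add(10, Mul(8, g))
Pow(Add(Function('C')(-11, 616), Add(-63283, -87981)), Rational(1, 2)) = Pow(Add(Add(10, Mul(8, 616)), Add(-63283, -87981)), Rational(1, 2)) = Pow(Add(Add(10, 4928), -151264), Rational(1, 2)) = Pow(Add(4938, -151264), Rational(1, 2)) = Pow(-146326, Rational(1, 2)) = Mul(I, Pow(146326, Rational(1, 2)))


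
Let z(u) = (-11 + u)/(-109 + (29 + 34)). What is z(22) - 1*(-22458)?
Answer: 1033057/46 ≈ 22458.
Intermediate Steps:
z(u) = 11/46 - u/46 (z(u) = (-11 + u)/(-109 + 63) = (-11 + u)/(-46) = (-11 + u)*(-1/46) = 11/46 - u/46)
z(22) - 1*(-22458) = (11/46 - 1/46*22) - 1*(-22458) = (11/46 - 11/23) + 22458 = -11/46 + 22458 = 1033057/46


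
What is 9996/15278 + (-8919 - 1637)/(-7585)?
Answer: 118547114/57941815 ≈ 2.0460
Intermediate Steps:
9996/15278 + (-8919 - 1637)/(-7585) = 9996*(1/15278) - 10556*(-1/7585) = 4998/7639 + 10556/7585 = 118547114/57941815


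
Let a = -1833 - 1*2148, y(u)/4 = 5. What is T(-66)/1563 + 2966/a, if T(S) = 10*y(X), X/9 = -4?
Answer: -1279886/2074101 ≈ -0.61708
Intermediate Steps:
X = -36 (X = 9*(-4) = -36)
y(u) = 20 (y(u) = 4*5 = 20)
T(S) = 200 (T(S) = 10*20 = 200)
a = -3981 (a = -1833 - 2148 = -3981)
T(-66)/1563 + 2966/a = 200/1563 + 2966/(-3981) = 200*(1/1563) + 2966*(-1/3981) = 200/1563 - 2966/3981 = -1279886/2074101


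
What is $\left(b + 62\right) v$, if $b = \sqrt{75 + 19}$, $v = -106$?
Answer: $-6572 - 106 \sqrt{94} \approx -7599.7$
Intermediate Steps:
$b = \sqrt{94} \approx 9.6954$
$\left(b + 62\right) v = \left(\sqrt{94} + 62\right) \left(-106\right) = \left(62 + \sqrt{94}\right) \left(-106\right) = -6572 - 106 \sqrt{94}$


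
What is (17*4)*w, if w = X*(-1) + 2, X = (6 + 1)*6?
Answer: -2720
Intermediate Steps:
X = 42 (X = 7*6 = 42)
w = -40 (w = 42*(-1) + 2 = -42 + 2 = -40)
(17*4)*w = (17*4)*(-40) = 68*(-40) = -2720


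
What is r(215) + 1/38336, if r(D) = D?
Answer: 8242241/38336 ≈ 215.00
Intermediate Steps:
r(215) + 1/38336 = 215 + 1/38336 = 8242241/38336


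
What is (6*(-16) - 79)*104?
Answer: -18200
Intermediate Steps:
(6*(-16) - 79)*104 = (-96 - 79)*104 = -175*104 = -18200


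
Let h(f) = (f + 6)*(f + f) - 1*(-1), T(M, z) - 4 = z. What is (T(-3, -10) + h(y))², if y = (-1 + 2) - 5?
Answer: 441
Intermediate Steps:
T(M, z) = 4 + z
y = -4 (y = 1 - 5 = -4)
h(f) = 1 + 2*f*(6 + f) (h(f) = (6 + f)*(2*f) + 1 = 2*f*(6 + f) + 1 = 1 + 2*f*(6 + f))
(T(-3, -10) + h(y))² = ((4 - 10) + (1 + 2*(-4)² + 12*(-4)))² = (-6 + (1 + 2*16 - 48))² = (-6 + (1 + 32 - 48))² = (-6 - 15)² = (-21)² = 441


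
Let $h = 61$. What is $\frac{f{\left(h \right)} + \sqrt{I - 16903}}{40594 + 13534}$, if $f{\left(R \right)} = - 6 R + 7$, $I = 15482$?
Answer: $- \frac{359}{54128} + \frac{7 i \sqrt{29}}{54128} \approx -0.0066324 + 0.00069643 i$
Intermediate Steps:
$f{\left(R \right)} = 7 - 6 R$
$\frac{f{\left(h \right)} + \sqrt{I - 16903}}{40594 + 13534} = \frac{\left(7 - 366\right) + \sqrt{15482 - 16903}}{40594 + 13534} = \frac{\left(7 - 366\right) + \sqrt{-1421}}{54128} = \left(-359 + 7 i \sqrt{29}\right) \frac{1}{54128} = - \frac{359}{54128} + \frac{7 i \sqrt{29}}{54128}$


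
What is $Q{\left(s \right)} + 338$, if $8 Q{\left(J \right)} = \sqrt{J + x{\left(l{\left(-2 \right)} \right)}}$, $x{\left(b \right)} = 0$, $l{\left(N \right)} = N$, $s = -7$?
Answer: $338 + \frac{i \sqrt{7}}{8} \approx 338.0 + 0.33072 i$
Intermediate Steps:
$Q{\left(J \right)} = \frac{\sqrt{J}}{8}$ ($Q{\left(J \right)} = \frac{\sqrt{J + 0}}{8} = \frac{\sqrt{J}}{8}$)
$Q{\left(s \right)} + 338 = \frac{\sqrt{-7}}{8} + 338 = \frac{i \sqrt{7}}{8} + 338 = 338 + \frac{i \sqrt{7}}{8}$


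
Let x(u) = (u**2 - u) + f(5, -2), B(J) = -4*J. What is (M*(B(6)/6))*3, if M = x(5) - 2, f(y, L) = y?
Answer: -276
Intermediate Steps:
x(u) = 5 + u**2 - u (x(u) = (u**2 - u) + 5 = 5 + u**2 - u)
M = 23 (M = (5 + 5**2 - 1*5) - 2 = (5 + 25 - 5) - 2 = 25 - 2 = 23)
(M*(B(6)/6))*3 = (23*(-4*6/6))*3 = (23*(-24*1/6))*3 = (23*(-4))*3 = -92*3 = -276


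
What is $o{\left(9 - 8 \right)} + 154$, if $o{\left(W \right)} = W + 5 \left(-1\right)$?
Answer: $150$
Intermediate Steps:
$o{\left(W \right)} = -5 + W$ ($o{\left(W \right)} = W - 5 = -5 + W$)
$o{\left(9 - 8 \right)} + 154 = \left(-5 + \left(9 - 8\right)\right) + 154 = \left(-5 + 1\right) + 154 = -4 + 154 = 150$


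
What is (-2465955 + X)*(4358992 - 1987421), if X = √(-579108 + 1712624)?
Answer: -5848187365305 + 4743142*√283379 ≈ -5.8457e+12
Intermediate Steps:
X = 2*√283379 (X = √1133516 = 2*√283379 ≈ 1064.7)
(-2465955 + X)*(4358992 - 1987421) = (-2465955 + 2*√283379)*(4358992 - 1987421) = (-2465955 + 2*√283379)*2371571 = -5848187365305 + 4743142*√283379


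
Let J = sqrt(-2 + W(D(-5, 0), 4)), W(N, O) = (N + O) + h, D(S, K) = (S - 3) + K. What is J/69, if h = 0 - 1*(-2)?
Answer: 2*I/69 ≈ 0.028986*I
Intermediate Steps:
D(S, K) = -3 + K + S (D(S, K) = (-3 + S) + K = -3 + K + S)
h = 2 (h = 0 + 2 = 2)
W(N, O) = 2 + N + O (W(N, O) = (N + O) + 2 = 2 + N + O)
J = 2*I (J = sqrt(-2 + (2 + (-3 + 0 - 5) + 4)) = sqrt(-2 + (2 - 8 + 4)) = sqrt(-2 - 2) = sqrt(-4) = 2*I ≈ 2.0*I)
J/69 = (2*I)/69 = (2*I)*(1/69) = 2*I/69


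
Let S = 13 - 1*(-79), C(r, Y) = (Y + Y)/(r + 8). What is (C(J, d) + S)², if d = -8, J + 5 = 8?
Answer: 992016/121 ≈ 8198.5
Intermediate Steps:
J = 3 (J = -5 + 8 = 3)
C(r, Y) = 2*Y/(8 + r) (C(r, Y) = (2*Y)/(8 + r) = 2*Y/(8 + r))
S = 92 (S = 13 + 79 = 92)
(C(J, d) + S)² = (2*(-8)/(8 + 3) + 92)² = (2*(-8)/11 + 92)² = (2*(-8)*(1/11) + 92)² = (-16/11 + 92)² = (996/11)² = 992016/121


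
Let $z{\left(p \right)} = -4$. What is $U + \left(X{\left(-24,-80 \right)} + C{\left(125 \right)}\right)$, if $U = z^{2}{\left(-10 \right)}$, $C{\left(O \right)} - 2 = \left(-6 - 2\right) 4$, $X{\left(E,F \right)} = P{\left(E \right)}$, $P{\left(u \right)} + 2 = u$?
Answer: $-40$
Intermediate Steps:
$P{\left(u \right)} = -2 + u$
$X{\left(E,F \right)} = -2 + E$
$C{\left(O \right)} = -30$ ($C{\left(O \right)} = 2 + \left(-6 - 2\right) 4 = 2 - 32 = -30$)
$U = 16$ ($U = \left(-4\right)^{2} = 16$)
$U + \left(X{\left(-24,-80 \right)} + C{\left(125 \right)}\right) = 16 - 56 = -40$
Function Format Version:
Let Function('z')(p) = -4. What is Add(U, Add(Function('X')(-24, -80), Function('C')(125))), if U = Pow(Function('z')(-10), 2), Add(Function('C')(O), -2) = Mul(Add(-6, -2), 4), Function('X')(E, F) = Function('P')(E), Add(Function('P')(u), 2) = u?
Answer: -40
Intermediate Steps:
Function('P')(u) = Add(-2, u)
Function('X')(E, F) = Add(-2, E)
Function('C')(O) = -30 (Function('C')(O) = Add(2, Mul(Add(-6, -2), 4)) = Add(2, Mul(-8, 4)) = Add(2, -32) = -30)
U = 16 (U = Pow(-4, 2) = 16)
Add(U, Add(Function('X')(-24, -80), Function('C')(125))) = Add(16, Add(Add(-2, -24), -30)) = Add(16, Add(-26, -30)) = Add(16, -56) = -40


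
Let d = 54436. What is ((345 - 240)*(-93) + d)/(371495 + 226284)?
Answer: 44671/597779 ≈ 0.074728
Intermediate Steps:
((345 - 240)*(-93) + d)/(371495 + 226284) = ((345 - 240)*(-93) + 54436)/(371495 + 226284) = (105*(-93) + 54436)/597779 = (-9765 + 54436)*(1/597779) = 44671*(1/597779) = 44671/597779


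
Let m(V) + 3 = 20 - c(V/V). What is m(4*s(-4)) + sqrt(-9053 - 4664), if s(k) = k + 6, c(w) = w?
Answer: 16 + I*sqrt(13717) ≈ 16.0 + 117.12*I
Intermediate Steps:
s(k) = 6 + k
m(V) = 16 (m(V) = -3 + (20 - V/V) = -3 + (20 - 1*1) = -3 + (20 - 1) = -3 + 19 = 16)
m(4*s(-4)) + sqrt(-9053 - 4664) = 16 + sqrt(-9053 - 4664) = 16 + sqrt(-13717) = 16 + I*sqrt(13717)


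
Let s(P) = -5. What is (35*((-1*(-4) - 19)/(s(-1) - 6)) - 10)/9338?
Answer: 415/102718 ≈ 0.0040402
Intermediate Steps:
(35*((-1*(-4) - 19)/(s(-1) - 6)) - 10)/9338 = (35*((-1*(-4) - 19)/(-5 - 6)) - 10)/9338 = (35*((4 - 19)/(-11)) - 10)*(1/9338) = (35*(-15*(-1/11)) - 10)*(1/9338) = (35*(15/11) - 10)*(1/9338) = (525/11 - 10)*(1/9338) = (415/11)*(1/9338) = 415/102718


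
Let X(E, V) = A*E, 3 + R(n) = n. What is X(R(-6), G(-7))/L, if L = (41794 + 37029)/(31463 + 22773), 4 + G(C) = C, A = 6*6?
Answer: -17572464/78823 ≈ -222.94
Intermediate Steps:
R(n) = -3 + n
A = 36
G(C) = -4 + C
X(E, V) = 36*E
L = 78823/54236 ≈ 1.4533
X(R(-6), G(-7))/L = (36*(-3 - 6))/(78823/54236) = (36*(-9))*(54236/78823) = -324*54236/78823 = -17572464/78823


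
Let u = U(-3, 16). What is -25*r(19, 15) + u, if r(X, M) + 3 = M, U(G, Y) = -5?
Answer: -305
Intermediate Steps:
u = -5
r(X, M) = -3 + M
-25*r(19, 15) + u = -25*(-3 + 15) - 5 = -25*12 - 5 = -300 - 5 = -305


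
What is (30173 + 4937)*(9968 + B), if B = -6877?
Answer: 108525010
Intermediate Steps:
(30173 + 4937)*(9968 + B) = (30173 + 4937)*(9968 - 6877) = 35110*3091 = 108525010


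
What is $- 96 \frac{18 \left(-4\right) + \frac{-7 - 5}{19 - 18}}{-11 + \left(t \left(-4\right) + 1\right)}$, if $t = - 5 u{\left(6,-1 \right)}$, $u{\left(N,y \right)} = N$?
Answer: $\frac{4032}{55} \approx 73.309$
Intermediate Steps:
$t = -30$ ($t = \left(-5\right) 6 = -30$)
$- 96 \frac{18 \left(-4\right) + \frac{-7 - 5}{19 - 18}}{-11 + \left(t \left(-4\right) + 1\right)} = - 96 \frac{18 \left(-4\right) + \frac{-7 - 5}{19 - 18}}{-11 + \left(\left(-30\right) \left(-4\right) + 1\right)} = - 96 \frac{-72 - \frac{12}{1}}{-11 + \left(120 + 1\right)} = - 96 \frac{-72 - 12}{-11 + 121} = - 96 \frac{-72 - 12}{110} = - 96 \left(\left(-84\right) \frac{1}{110}\right) = \left(-96\right) \left(- \frac{42}{55}\right) = \frac{4032}{55}$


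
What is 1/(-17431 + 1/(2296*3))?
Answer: -6888/120064727 ≈ -5.7369e-5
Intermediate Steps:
1/(-17431 + 1/(2296*3)) = 1/(-17431 + 1/6888) = 1/(-120064727/6888) = -6888/120064727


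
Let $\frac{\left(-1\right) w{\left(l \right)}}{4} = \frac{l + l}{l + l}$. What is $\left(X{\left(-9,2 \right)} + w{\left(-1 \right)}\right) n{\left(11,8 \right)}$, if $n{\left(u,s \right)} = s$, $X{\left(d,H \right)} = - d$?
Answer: $40$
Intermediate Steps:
$w{\left(l \right)} = -4$ ($w{\left(l \right)} = - 4 \frac{l + l}{l + l} = - 4 \frac{2 l}{2 l} = - 4 \cdot 2 l \frac{1}{2 l} = \left(-4\right) 1 = -4$)
$\left(X{\left(-9,2 \right)} + w{\left(-1 \right)}\right) n{\left(11,8 \right)} = \left(\left(-1\right) \left(-9\right) - 4\right) 8 = \left(9 - 4\right) 8 = 5 \cdot 8 = 40$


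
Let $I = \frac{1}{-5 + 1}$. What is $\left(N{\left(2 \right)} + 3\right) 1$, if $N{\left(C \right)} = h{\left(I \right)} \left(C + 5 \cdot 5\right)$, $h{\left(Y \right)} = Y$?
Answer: $- \frac{15}{4} \approx -3.75$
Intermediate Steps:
$I = - \frac{1}{4}$ ($I = \frac{1}{-4} = - \frac{1}{4} \approx -0.25$)
$N{\left(C \right)} = - \frac{25}{4} - \frac{C}{4}$ ($N{\left(C \right)} = - \frac{C + 5 \cdot 5}{4} = - \frac{C + 25}{4} = - \frac{25 + C}{4} = - \frac{25}{4} - \frac{C}{4}$)
$\left(N{\left(2 \right)} + 3\right) 1 = \left(\left(- \frac{25}{4} - \frac{1}{2}\right) + 3\right) 1 = \left(- \frac{27}{4} + 3\right) 1 = \left(- \frac{15}{4}\right) 1 = - \frac{15}{4}$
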